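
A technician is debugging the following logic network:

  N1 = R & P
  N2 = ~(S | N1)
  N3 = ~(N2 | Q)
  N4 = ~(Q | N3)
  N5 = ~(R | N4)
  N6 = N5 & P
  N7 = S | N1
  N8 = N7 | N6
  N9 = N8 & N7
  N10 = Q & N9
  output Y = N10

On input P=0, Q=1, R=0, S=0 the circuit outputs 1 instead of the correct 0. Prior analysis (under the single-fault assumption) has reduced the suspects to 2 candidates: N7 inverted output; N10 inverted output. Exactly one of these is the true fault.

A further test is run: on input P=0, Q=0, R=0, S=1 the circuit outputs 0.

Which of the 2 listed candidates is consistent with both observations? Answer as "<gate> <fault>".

Evaluate each candidate on input P=0, Q=0, R=0, S=1:
  N7 inverted output: N1=0, N2=0, N3=1, N4=0, N5=1, N6=0, N7=0 [inverted output], N8=0, N9=0, N10=0 → 0 — matches
  N10 inverted output: N1=0, N2=0, N3=1, N4=0, N5=1, N6=0, N7=1, N8=1, N9=1, N10=1 [inverted output] → 1 — eliminated
Only N7 inverted output reproduces the observed 0.

N7 inverted output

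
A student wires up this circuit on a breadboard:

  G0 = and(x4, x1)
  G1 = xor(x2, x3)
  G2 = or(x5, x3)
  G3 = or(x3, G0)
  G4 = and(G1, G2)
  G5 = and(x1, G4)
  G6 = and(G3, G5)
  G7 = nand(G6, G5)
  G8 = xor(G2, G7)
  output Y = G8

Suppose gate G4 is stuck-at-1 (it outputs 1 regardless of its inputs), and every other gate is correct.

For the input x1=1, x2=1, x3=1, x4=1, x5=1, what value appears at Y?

Propagate with G4 forced: G0=1, G1=0, G2=1, G3=1, G4=1 [stuck-at-1], G5=1, G6=1, G7=0, G8=1.
So Y = 1. (Without the fault it would be 0.)

1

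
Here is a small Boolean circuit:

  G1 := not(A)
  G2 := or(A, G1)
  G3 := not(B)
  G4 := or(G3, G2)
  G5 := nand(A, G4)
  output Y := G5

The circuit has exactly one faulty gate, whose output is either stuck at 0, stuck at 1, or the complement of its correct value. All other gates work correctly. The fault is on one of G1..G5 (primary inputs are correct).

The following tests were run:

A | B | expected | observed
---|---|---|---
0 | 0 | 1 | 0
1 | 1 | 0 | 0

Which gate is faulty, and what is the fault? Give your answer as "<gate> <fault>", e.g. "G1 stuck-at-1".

G5 stuck-at-0

Fault-free values for test 1 (A=0, B=0): G1=1, G2=1, G3=1, G4=1, G5=1, giving Y=1. Observed 0.
Test 1: faults giving observed 0 are {G5 stuck-at-0, G5 inverted output}.
Test 2 (A=1, B=1): fault-free G1=0, G2=1, G3=0, G4=1, G5=0 → 0; observed 0. Eliminates G5 inverted output.
Only G5 stuck-at-0 is consistent with every test.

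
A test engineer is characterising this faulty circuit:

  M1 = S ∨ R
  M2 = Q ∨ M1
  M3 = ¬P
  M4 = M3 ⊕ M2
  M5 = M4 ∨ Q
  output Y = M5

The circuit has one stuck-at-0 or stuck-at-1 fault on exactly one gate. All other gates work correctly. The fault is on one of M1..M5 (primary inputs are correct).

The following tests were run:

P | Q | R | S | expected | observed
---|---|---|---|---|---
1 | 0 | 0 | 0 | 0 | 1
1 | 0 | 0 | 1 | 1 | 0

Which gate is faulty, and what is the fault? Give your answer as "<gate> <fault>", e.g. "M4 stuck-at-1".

M3 stuck-at-1

Fault-free values for test 1 (P=1, Q=0, R=0, S=0): M1=0, M2=0, M3=0, M4=0, M5=0, giving Y=0. Observed 1.
Test 1: faults giving observed 1 are {M1 stuck-at-1, M2 stuck-at-1, M3 stuck-at-1, M4 stuck-at-1, M5 stuck-at-1}.
Test 2 (P=1, Q=0, R=0, S=1): fault-free M1=1, M2=1, M3=0, M4=1, M5=1 → 1; observed 0. Eliminates M1 stuck-at-1, M2 stuck-at-1, M4 stuck-at-1, M5 stuck-at-1.
Only M3 stuck-at-1 is consistent with every test.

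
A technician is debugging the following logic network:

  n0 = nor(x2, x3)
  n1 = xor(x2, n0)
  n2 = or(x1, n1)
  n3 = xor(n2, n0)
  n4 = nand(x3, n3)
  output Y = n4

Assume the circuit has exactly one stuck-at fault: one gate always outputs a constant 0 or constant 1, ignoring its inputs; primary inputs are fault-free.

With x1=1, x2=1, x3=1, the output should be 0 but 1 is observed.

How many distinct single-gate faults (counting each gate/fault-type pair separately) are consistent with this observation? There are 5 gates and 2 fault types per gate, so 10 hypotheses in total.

Fault-free: n0=0, n1=1, n2=1, n3=1, n4=0 → 0. Observed 1.
  n0 stuck-at-0: output 0 ✗
  n0 stuck-at-1: output 1 ✓
  n1 stuck-at-0: output 0 ✗
  n1 stuck-at-1: output 0 ✗
  n2 stuck-at-0: output 1 ✓
  n2 stuck-at-1: output 0 ✗
  n3 stuck-at-0: output 1 ✓
  n3 stuck-at-1: output 0 ✗
  n4 stuck-at-0: output 0 ✗
  n4 stuck-at-1: output 1 ✓
Consistent faults: {n0 stuck-at-1, n2 stuck-at-0, n3 stuck-at-0, n4 stuck-at-1} — 4 in all.

4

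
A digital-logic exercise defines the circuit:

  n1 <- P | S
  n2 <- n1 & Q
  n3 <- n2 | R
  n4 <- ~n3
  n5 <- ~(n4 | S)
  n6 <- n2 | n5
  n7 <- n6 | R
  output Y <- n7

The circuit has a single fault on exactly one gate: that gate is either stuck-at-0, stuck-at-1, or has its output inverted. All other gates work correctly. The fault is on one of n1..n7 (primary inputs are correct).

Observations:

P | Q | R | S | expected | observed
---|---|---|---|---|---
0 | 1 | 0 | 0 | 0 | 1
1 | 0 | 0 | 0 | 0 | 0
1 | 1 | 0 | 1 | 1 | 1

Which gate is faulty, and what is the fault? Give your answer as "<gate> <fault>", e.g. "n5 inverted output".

n1 stuck-at-1

Fault-free values for test 1 (P=0, Q=1, R=0, S=0): n1=0, n2=0, n3=0, n4=1, n5=0, n6=0, n7=0, giving Y=0. Observed 1.
Test 1: faults giving observed 1 are {n1 stuck-at-1, n1 inverted output, n2 stuck-at-1, n2 inverted output, n3 stuck-at-1, n3 inverted output, n4 stuck-at-0, n4 inverted output, n5 stuck-at-1, n5 inverted output, n6 stuck-at-1, n6 inverted output, n7 stuck-at-1, n7 inverted output}.
Test 2 (P=1, Q=0, R=0, S=0): fault-free n1=1, n2=0, n3=0, n4=1, n5=0, n6=0, n7=0 → 0; observed 0. Eliminates n2 stuck-at-1, n2 inverted output, n3 stuck-at-1, n3 inverted output, n4 stuck-at-0, n4 inverted output, n5 stuck-at-1, n5 inverted output, n6 stuck-at-1, n6 inverted output, n7 stuck-at-1, n7 inverted output.
Test 3 (P=1, Q=1, R=0, S=1): fault-free n1=1, n2=1, n3=1, n4=0, n5=0, n6=1, n7=1 → 1; observed 1. Eliminates n1 inverted output.
Only n1 stuck-at-1 is consistent with every test.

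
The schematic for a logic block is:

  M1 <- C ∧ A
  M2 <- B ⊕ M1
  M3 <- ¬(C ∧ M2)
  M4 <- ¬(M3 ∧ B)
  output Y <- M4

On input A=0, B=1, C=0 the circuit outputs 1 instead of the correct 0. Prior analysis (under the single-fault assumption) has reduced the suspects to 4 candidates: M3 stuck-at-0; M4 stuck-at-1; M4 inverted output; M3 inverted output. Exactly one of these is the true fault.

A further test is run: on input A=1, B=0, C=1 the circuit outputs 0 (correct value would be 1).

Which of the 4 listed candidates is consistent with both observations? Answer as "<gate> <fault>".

M4 inverted output

Evaluate each candidate on input A=1, B=0, C=1:
  M3 stuck-at-0: M1=1, M2=1, M3=0 [stuck-at-0], M4=1 → 1 — eliminated
  M4 stuck-at-1: M1=1, M2=1, M3=0, M4=1 [stuck-at-1] → 1 — eliminated
  M4 inverted output: M1=1, M2=1, M3=0, M4=0 [inverted output] → 0 — matches
  M3 inverted output: M1=1, M2=1, M3=1 [inverted output], M4=1 → 1 — eliminated
Only M4 inverted output reproduces the observed 0.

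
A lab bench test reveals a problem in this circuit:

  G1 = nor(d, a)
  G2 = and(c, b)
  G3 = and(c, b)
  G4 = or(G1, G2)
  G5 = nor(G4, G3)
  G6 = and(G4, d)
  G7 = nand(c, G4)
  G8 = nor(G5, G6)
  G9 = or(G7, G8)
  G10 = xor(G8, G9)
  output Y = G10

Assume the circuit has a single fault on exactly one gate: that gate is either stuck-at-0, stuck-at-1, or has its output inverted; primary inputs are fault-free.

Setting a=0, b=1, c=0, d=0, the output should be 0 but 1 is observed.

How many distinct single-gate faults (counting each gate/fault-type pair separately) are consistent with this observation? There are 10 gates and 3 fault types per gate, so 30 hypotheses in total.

Fault-free: G1=1, G2=0, G3=0, G4=1, G5=0, G6=0, G7=1, G8=1, G9=1, G10=0 → 0. Observed 1.
  G1: stuck-at-0, inverted output ✓; others ✗
  G2: none of the 3 fault types match ✗
  G3: none of the 3 fault types match ✗
  G4: stuck-at-0, inverted output ✓; others ✗
  G5: stuck-at-1, inverted output ✓; others ✗
  G6: stuck-at-1, inverted output ✓; others ✗
  G7: none of the 3 fault types match ✗
  G8: stuck-at-0, inverted output ✓; others ✗
  G9: stuck-at-0, inverted output ✓; others ✗
  G10: stuck-at-1, inverted output ✓; others ✗
Consistent faults: {G1 stuck-at-0, G1 inverted output, G4 stuck-at-0, G4 inverted output, G5 stuck-at-1, G5 inverted output, G6 stuck-at-1, G6 inverted output, G8 stuck-at-0, G8 inverted output, G9 stuck-at-0, G9 inverted output, G10 stuck-at-1, G10 inverted output} — 14 in all.

14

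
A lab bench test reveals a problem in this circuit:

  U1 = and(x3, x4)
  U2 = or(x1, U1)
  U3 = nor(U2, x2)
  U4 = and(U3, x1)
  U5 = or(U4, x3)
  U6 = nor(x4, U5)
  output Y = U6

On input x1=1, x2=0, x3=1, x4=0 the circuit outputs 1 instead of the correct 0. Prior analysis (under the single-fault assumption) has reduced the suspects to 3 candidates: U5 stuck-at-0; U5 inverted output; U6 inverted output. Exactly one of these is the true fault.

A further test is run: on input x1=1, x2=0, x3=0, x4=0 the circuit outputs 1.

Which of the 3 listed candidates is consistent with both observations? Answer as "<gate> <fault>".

U5 stuck-at-0

Evaluate each candidate on input x1=1, x2=0, x3=0, x4=0:
  U5 stuck-at-0: U1=0, U2=1, U3=0, U4=0, U5=0 [stuck-at-0], U6=1 → 1 — matches
  U5 inverted output: U1=0, U2=1, U3=0, U4=0, U5=1 [inverted output], U6=0 → 0 — eliminated
  U6 inverted output: U1=0, U2=1, U3=0, U4=0, U5=0, U6=0 [inverted output] → 0 — eliminated
Only U5 stuck-at-0 reproduces the observed 1.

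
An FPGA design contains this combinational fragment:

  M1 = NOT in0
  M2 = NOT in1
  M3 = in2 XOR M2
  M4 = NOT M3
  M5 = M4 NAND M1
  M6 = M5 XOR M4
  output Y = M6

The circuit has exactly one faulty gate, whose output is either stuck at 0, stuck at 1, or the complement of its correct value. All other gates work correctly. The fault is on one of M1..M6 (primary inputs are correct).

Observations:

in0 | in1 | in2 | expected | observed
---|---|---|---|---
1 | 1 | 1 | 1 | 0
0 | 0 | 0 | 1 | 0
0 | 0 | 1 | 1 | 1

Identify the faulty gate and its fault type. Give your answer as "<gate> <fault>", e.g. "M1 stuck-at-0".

M5 stuck-at-0

Fault-free values for test 1 (in0=1, in1=1, in2=1): M1=0, M2=0, M3=1, M4=0, M5=1, M6=1, giving Y=1. Observed 0.
Test 1: faults giving observed 0 are {M2 stuck-at-1, M2 inverted output, M3 stuck-at-0, M3 inverted output, M4 stuck-at-1, M4 inverted output, M5 stuck-at-0, M5 inverted output, M6 stuck-at-0, M6 inverted output}.
Test 2 (in0=0, in1=0, in2=0): fault-free M1=1, M2=1, M3=1, M4=0, M5=1, M6=1 → 1; observed 0. Eliminates M2 stuck-at-1, M2 inverted output, M3 stuck-at-0, M3 inverted output, M4 stuck-at-1, M4 inverted output.
Test 3 (in0=0, in1=0, in2=1): fault-free M1=1, M2=1, M3=0, M4=1, M5=0, M6=1 → 1; observed 1. Eliminates M5 inverted output, M6 stuck-at-0, M6 inverted output.
Only M5 stuck-at-0 is consistent with every test.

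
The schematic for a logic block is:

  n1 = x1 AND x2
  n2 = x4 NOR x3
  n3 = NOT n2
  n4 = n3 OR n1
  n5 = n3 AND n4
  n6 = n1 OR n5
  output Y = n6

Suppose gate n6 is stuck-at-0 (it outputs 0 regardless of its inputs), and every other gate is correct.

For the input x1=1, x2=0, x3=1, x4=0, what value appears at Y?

0

Propagate with n6 forced: n1=0, n2=0, n3=1, n4=1, n5=1, n6=0 [stuck-at-0].
So Y = 0. (Without the fault it would be 1.)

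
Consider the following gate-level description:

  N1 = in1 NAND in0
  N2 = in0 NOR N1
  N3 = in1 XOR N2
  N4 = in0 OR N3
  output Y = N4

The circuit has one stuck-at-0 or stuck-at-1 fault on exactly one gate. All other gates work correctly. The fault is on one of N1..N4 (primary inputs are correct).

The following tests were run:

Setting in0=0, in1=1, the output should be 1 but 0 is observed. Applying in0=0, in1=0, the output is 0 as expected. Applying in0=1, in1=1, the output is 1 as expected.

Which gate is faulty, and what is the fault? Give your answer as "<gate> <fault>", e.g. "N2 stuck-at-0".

Fault-free values for test 1 (in0=0, in1=1): N1=1, N2=0, N3=1, N4=1, giving Y=1. Observed 0.
Test 1: faults giving observed 0 are {N1 stuck-at-0, N2 stuck-at-1, N3 stuck-at-0, N4 stuck-at-0}.
Test 2 (in0=0, in1=0): fault-free N1=1, N2=0, N3=0, N4=0 → 0; observed 0. Eliminates N1 stuck-at-0, N2 stuck-at-1.
Test 3 (in0=1, in1=1): fault-free N1=0, N2=0, N3=1, N4=1 → 1; observed 1. Eliminates N4 stuck-at-0.
Only N3 stuck-at-0 is consistent with every test.

N3 stuck-at-0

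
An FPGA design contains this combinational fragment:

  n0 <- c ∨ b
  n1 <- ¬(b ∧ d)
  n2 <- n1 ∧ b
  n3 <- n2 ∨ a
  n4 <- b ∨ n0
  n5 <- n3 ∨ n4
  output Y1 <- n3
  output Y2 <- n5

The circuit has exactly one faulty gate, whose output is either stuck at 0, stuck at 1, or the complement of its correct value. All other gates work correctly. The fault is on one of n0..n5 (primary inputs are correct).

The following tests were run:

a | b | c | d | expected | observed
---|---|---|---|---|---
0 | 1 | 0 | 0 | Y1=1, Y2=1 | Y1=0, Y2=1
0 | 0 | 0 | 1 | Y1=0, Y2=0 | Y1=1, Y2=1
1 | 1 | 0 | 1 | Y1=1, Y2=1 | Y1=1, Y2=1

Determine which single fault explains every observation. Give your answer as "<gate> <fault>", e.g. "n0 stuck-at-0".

n2 inverted output

Fault-free values for test 1 (a=0, b=1, c=0, d=0): n0=1, n1=1, n2=1, n3=1, n4=1, n5=1, giving Y1=1, Y2=1. Observed Y1=0, Y2=1.
Test 1: faults giving observed Y1=0, Y2=1 are {n1 stuck-at-0, n1 inverted output, n2 stuck-at-0, n2 inverted output, n3 stuck-at-0, n3 inverted output}.
Test 2 (a=0, b=0, c=0, d=1): fault-free n0=0, n1=1, n2=0, n3=0, n4=0, n5=0 → Y1=0, Y2=0; observed Y1=1, Y2=1. Eliminates n1 stuck-at-0, n1 inverted output, n2 stuck-at-0, n3 stuck-at-0.
Test 3 (a=1, b=1, c=0, d=1): fault-free n0=1, n1=0, n2=0, n3=1, n4=1, n5=1 → Y1=1, Y2=1; observed Y1=1, Y2=1. Eliminates n3 inverted output.
Only n2 inverted output is consistent with every test.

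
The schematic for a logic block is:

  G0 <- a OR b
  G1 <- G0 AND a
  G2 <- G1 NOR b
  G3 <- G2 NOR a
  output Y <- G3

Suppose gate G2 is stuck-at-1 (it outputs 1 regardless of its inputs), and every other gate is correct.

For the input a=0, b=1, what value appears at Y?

0

Propagate with G2 forced: G0=1, G1=0, G2=1 [stuck-at-1], G3=0.
So Y = 0. (Without the fault it would be 1.)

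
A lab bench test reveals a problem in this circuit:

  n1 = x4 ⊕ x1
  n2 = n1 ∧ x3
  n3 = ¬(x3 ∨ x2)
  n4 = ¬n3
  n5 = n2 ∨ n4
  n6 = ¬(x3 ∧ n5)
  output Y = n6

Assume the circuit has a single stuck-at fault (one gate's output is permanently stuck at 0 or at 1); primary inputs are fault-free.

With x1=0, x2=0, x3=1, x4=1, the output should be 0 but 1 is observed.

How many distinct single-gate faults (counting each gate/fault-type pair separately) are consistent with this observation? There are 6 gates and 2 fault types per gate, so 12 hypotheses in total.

2

Fault-free: n1=1, n2=1, n3=0, n4=1, n5=1, n6=0 → 0. Observed 1.
  n1 stuck-at-0: output 0 ✗
  n1 stuck-at-1: output 0 ✗
  n2 stuck-at-0: output 0 ✗
  n2 stuck-at-1: output 0 ✗
  n3 stuck-at-0: output 0 ✗
  n3 stuck-at-1: output 0 ✗
  n4 stuck-at-0: output 0 ✗
  n4 stuck-at-1: output 0 ✗
  n5 stuck-at-0: output 1 ✓
  n5 stuck-at-1: output 0 ✗
  n6 stuck-at-0: output 0 ✗
  n6 stuck-at-1: output 1 ✓
Consistent faults: {n5 stuck-at-0, n6 stuck-at-1} — 2 in all.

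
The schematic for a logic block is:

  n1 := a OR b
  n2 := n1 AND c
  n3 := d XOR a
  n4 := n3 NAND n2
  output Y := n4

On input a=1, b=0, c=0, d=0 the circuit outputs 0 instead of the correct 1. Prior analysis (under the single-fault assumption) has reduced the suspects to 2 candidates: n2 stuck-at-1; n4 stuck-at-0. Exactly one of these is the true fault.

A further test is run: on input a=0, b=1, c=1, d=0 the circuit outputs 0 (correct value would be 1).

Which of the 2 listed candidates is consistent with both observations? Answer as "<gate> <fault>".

Evaluate each candidate on input a=0, b=1, c=1, d=0:
  n2 stuck-at-1: n1=1, n2=1 [stuck-at-1], n3=0, n4=1 → 1 — eliminated
  n4 stuck-at-0: n1=1, n2=1, n3=0, n4=0 [stuck-at-0] → 0 — matches
Only n4 stuck-at-0 reproduces the observed 0.

n4 stuck-at-0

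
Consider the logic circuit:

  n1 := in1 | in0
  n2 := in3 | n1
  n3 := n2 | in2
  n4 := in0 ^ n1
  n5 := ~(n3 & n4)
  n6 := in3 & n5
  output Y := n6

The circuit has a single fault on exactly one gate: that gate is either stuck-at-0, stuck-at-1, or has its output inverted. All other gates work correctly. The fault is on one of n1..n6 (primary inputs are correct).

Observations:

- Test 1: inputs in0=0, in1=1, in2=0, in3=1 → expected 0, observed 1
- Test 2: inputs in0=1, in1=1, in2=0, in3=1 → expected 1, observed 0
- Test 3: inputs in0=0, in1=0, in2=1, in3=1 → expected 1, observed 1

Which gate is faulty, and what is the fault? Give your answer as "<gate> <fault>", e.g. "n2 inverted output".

Fault-free values for test 1 (in0=0, in1=1, in2=0, in3=1): n1=1, n2=1, n3=1, n4=1, n5=0, n6=0, giving Y=0. Observed 1.
Test 1: faults giving observed 1 are {n1 stuck-at-0, n1 inverted output, n2 stuck-at-0, n2 inverted output, n3 stuck-at-0, n3 inverted output, n4 stuck-at-0, n4 inverted output, n5 stuck-at-1, n5 inverted output, n6 stuck-at-1, n6 inverted output}.
Test 2 (in0=1, in1=1, in2=0, in3=1): fault-free n1=1, n2=1, n3=1, n4=0, n5=1, n6=1 → 1; observed 0. Eliminates n2 stuck-at-0, n2 inverted output, n3 stuck-at-0, n3 inverted output, n4 stuck-at-0, n5 stuck-at-1, n6 stuck-at-1.
Test 3 (in0=0, in1=0, in2=1, in3=1): fault-free n1=0, n2=1, n3=1, n4=0, n5=1, n6=1 → 1; observed 1. Eliminates n1 inverted output, n4 inverted output, n5 inverted output, n6 inverted output.
Only n1 stuck-at-0 is consistent with every test.

n1 stuck-at-0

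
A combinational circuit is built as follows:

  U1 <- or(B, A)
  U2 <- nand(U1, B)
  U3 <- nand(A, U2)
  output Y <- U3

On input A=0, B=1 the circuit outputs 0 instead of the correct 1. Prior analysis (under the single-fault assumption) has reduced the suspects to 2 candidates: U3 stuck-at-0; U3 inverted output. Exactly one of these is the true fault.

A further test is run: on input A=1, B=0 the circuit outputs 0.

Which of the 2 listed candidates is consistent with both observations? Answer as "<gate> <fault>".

Evaluate each candidate on input A=1, B=0:
  U3 stuck-at-0: U1=1, U2=1, U3=0 [stuck-at-0] → 0 — matches
  U3 inverted output: U1=1, U2=1, U3=1 [inverted output] → 1 — eliminated
Only U3 stuck-at-0 reproduces the observed 0.

U3 stuck-at-0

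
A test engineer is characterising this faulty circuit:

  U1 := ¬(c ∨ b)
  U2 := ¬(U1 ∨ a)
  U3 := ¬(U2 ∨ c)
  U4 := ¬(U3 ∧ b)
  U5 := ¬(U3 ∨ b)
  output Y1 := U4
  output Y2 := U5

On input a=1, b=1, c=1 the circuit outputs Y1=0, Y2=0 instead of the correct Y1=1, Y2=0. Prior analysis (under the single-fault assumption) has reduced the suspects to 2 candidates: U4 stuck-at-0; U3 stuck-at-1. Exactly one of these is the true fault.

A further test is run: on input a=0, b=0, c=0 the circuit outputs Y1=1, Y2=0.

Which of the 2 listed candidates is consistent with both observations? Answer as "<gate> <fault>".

U3 stuck-at-1

Evaluate each candidate on input a=0, b=0, c=0:
  U4 stuck-at-0: U1=1, U2=0, U3=1, U4=0 [stuck-at-0], U5=0 → Y1=0, Y2=0 — eliminated
  U3 stuck-at-1: U1=1, U2=0, U3=1 [stuck-at-1], U4=1, U5=0 → Y1=1, Y2=0 — matches
Only U3 stuck-at-1 reproduces the observed Y1=1, Y2=0.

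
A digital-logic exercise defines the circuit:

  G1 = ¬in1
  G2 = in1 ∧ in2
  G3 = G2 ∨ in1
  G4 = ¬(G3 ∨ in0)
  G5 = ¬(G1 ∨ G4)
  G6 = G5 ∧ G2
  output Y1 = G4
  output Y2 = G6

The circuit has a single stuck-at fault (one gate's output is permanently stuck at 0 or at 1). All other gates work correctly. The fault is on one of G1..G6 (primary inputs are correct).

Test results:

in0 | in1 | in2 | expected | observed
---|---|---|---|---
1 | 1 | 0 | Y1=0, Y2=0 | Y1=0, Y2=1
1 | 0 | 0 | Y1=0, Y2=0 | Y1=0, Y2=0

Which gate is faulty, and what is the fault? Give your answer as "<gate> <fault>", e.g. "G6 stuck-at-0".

Fault-free values for test 1 (in0=1, in1=1, in2=0): G1=0, G2=0, G3=1, G4=0, G5=1, G6=0, giving Y1=0, Y2=0. Observed Y1=0, Y2=1.
Test 1: faults giving observed Y1=0, Y2=1 are {G2 stuck-at-1, G6 stuck-at-1}.
Test 2 (in0=1, in1=0, in2=0): fault-free G1=1, G2=0, G3=0, G4=0, G5=0, G6=0 → Y1=0, Y2=0; observed Y1=0, Y2=0. Eliminates G6 stuck-at-1.
Only G2 stuck-at-1 is consistent with every test.

G2 stuck-at-1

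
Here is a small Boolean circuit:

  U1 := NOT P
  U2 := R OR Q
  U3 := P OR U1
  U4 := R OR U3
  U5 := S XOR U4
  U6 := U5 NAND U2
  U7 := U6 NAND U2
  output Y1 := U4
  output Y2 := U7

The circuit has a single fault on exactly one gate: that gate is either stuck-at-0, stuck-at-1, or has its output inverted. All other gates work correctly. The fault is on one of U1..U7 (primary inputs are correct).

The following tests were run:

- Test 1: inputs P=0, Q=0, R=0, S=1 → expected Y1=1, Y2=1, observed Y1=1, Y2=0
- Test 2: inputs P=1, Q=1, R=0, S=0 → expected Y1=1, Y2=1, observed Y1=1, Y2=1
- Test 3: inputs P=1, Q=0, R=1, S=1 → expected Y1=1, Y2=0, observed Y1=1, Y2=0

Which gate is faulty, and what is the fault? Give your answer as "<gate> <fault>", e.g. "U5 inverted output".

U2 stuck-at-1

Fault-free values for test 1 (P=0, Q=0, R=0, S=1): U1=1, U2=0, U3=1, U4=1, U5=0, U6=1, U7=1, giving Y1=1, Y2=1. Observed Y1=1, Y2=0.
Test 1: faults giving observed Y1=1, Y2=0 are {U2 stuck-at-1, U2 inverted output, U7 stuck-at-0, U7 inverted output}.
Test 2 (P=1, Q=1, R=0, S=0): fault-free U1=0, U2=1, U3=1, U4=1, U5=1, U6=0, U7=1 → Y1=1, Y2=1; observed Y1=1, Y2=1. Eliminates U7 stuck-at-0, U7 inverted output.
Test 3 (P=1, Q=0, R=1, S=1): fault-free U1=0, U2=1, U3=1, U4=1, U5=0, U6=1, U7=0 → Y1=1, Y2=0; observed Y1=1, Y2=0. Eliminates U2 inverted output.
Only U2 stuck-at-1 is consistent with every test.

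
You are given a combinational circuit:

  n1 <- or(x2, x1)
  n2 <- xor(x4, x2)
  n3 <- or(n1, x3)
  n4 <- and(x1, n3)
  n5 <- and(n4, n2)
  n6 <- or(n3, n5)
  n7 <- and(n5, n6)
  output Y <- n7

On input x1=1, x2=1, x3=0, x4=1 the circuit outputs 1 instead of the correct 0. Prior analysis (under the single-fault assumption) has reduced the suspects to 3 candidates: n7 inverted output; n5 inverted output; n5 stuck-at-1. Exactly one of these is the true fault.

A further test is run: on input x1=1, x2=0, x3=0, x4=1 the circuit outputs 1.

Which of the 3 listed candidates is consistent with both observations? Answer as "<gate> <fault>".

Evaluate each candidate on input x1=1, x2=0, x3=0, x4=1:
  n7 inverted output: n1=1, n2=1, n3=1, n4=1, n5=1, n6=1, n7=0 [inverted output] → 0 — eliminated
  n5 inverted output: n1=1, n2=1, n3=1, n4=1, n5=0 [inverted output], n6=1, n7=0 → 0 — eliminated
  n5 stuck-at-1: n1=1, n2=1, n3=1, n4=1, n5=1 [stuck-at-1], n6=1, n7=1 → 1 — matches
Only n5 stuck-at-1 reproduces the observed 1.

n5 stuck-at-1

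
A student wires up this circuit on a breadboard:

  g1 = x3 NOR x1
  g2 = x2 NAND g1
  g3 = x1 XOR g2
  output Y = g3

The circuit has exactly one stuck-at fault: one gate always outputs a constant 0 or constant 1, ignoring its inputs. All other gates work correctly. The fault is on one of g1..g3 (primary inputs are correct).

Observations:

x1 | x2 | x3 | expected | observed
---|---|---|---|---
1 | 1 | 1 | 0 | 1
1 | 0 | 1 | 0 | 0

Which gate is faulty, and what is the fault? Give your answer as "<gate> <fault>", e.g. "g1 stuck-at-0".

Fault-free values for test 1 (x1=1, x2=1, x3=1): g1=0, g2=1, g3=0, giving Y=0. Observed 1.
Test 1: faults giving observed 1 are {g1 stuck-at-1, g2 stuck-at-0, g3 stuck-at-1}.
Test 2 (x1=1, x2=0, x3=1): fault-free g1=0, g2=1, g3=0 → 0; observed 0. Eliminates g2 stuck-at-0, g3 stuck-at-1.
Only g1 stuck-at-1 is consistent with every test.

g1 stuck-at-1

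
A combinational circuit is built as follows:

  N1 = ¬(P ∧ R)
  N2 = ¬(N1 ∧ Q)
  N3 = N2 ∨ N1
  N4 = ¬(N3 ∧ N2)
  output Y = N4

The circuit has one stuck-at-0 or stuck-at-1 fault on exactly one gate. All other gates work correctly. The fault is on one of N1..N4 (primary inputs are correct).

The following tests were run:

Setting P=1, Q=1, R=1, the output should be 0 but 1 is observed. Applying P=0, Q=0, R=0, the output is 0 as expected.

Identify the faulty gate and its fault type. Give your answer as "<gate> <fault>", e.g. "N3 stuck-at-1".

Fault-free values for test 1 (P=1, Q=1, R=1): N1=0, N2=1, N3=1, N4=0, giving Y=0. Observed 1.
Test 1: faults giving observed 1 are {N1 stuck-at-1, N2 stuck-at-0, N3 stuck-at-0, N4 stuck-at-1}.
Test 2 (P=0, Q=0, R=0): fault-free N1=1, N2=1, N3=1, N4=0 → 0; observed 0. Eliminates N2 stuck-at-0, N3 stuck-at-0, N4 stuck-at-1.
Only N1 stuck-at-1 is consistent with every test.

N1 stuck-at-1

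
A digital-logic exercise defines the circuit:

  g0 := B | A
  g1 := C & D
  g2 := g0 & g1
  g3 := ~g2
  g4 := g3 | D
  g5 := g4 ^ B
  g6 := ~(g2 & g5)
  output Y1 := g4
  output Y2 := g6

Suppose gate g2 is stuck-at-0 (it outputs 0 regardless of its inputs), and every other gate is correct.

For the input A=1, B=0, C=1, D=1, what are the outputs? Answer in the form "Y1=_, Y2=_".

Y1=1, Y2=1

Propagate with g2 forced: g0=1, g1=1, g2=0 [stuck-at-0], g3=1, g4=1, g5=1, g6=1.
So the outputs are Y1=1, Y2=1. (Without the fault they would be Y1=1, Y2=0.)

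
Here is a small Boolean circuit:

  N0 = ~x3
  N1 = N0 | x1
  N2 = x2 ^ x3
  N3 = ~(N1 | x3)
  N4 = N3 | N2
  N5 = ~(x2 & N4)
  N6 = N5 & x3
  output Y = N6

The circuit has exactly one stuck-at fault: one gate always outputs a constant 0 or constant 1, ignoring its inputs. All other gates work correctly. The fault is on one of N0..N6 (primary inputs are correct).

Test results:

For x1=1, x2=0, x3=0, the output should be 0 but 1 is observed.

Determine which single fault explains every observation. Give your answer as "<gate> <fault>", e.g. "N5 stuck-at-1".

N6 stuck-at-1

Fault-free values for test 1 (x1=1, x2=0, x3=0): N0=1, N1=1, N2=0, N3=0, N4=0, N5=1, N6=0, giving Y=0. Observed 1.
Test 1: faults giving observed 1 are {N6 stuck-at-1}.
Only N6 stuck-at-1 is consistent with every test.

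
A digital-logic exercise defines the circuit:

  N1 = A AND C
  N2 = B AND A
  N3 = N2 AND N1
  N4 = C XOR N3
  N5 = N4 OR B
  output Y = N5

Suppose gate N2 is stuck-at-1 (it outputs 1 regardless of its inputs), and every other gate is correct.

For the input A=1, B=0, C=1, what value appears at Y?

0

Propagate with N2 forced: N1=1, N2=1 [stuck-at-1], N3=1, N4=0, N5=0.
So Y = 0. (Without the fault it would be 1.)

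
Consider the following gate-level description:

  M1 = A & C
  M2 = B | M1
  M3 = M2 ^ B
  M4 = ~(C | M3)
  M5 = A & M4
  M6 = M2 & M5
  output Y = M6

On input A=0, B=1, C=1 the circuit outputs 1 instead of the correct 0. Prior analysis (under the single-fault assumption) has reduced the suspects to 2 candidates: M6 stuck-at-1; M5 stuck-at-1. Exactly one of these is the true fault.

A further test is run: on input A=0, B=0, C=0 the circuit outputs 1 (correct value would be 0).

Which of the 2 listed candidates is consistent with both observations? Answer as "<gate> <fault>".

Evaluate each candidate on input A=0, B=0, C=0:
  M6 stuck-at-1: M1=0, M2=0, M3=0, M4=1, M5=0, M6=1 [stuck-at-1] → 1 — matches
  M5 stuck-at-1: M1=0, M2=0, M3=0, M4=1, M5=1 [stuck-at-1], M6=0 → 0 — eliminated
Only M6 stuck-at-1 reproduces the observed 1.

M6 stuck-at-1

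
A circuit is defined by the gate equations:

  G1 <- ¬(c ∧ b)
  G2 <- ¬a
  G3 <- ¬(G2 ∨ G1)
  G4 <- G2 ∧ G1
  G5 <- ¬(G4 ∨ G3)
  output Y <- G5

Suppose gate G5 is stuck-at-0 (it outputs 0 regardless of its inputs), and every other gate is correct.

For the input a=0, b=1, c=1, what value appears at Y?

0

Propagate with G5 forced: G1=0, G2=1, G3=0, G4=0, G5=0 [stuck-at-0].
So Y = 0. (Without the fault it would be 1.)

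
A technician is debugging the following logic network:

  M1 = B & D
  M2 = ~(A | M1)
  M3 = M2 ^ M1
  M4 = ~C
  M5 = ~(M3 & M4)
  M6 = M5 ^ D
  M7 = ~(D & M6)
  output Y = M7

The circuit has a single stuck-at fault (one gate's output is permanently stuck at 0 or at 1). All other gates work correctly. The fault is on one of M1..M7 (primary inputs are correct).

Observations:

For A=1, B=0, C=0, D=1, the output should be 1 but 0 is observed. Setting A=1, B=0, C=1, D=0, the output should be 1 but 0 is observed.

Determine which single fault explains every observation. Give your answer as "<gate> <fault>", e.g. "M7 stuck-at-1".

M7 stuck-at-0

Fault-free values for test 1 (A=1, B=0, C=0, D=1): M1=0, M2=0, M3=0, M4=1, M5=1, M6=0, M7=1, giving Y=1. Observed 0.
Test 1: faults giving observed 0 are {M1 stuck-at-1, M2 stuck-at-1, M3 stuck-at-1, M5 stuck-at-0, M6 stuck-at-1, M7 stuck-at-0}.
Test 2 (A=1, B=0, C=1, D=0): fault-free M1=0, M2=0, M3=0, M4=0, M5=1, M6=1, M7=1 → 1; observed 0. Eliminates M1 stuck-at-1, M2 stuck-at-1, M3 stuck-at-1, M5 stuck-at-0, M6 stuck-at-1.
Only M7 stuck-at-0 is consistent with every test.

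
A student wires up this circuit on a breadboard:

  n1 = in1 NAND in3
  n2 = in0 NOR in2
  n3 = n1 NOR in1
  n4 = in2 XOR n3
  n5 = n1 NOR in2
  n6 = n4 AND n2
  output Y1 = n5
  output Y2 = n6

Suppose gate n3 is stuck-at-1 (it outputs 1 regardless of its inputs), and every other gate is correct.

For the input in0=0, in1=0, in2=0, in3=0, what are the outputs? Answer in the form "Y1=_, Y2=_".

Propagate with n3 forced: n1=1, n2=1, n3=1 [stuck-at-1], n4=1, n5=0, n6=1.
So the outputs are Y1=0, Y2=1. (Without the fault they would be Y1=0, Y2=0.)

Y1=0, Y2=1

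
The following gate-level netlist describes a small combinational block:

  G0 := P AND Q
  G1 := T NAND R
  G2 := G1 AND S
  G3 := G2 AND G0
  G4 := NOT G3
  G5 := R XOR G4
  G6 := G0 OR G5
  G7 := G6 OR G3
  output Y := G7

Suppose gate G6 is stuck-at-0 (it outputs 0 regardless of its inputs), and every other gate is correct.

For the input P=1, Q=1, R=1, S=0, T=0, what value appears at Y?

Propagate with G6 forced: G0=1, G1=1, G2=0, G3=0, G4=1, G5=0, G6=0 [stuck-at-0], G7=0.
So Y = 0. (Without the fault it would be 1.)

0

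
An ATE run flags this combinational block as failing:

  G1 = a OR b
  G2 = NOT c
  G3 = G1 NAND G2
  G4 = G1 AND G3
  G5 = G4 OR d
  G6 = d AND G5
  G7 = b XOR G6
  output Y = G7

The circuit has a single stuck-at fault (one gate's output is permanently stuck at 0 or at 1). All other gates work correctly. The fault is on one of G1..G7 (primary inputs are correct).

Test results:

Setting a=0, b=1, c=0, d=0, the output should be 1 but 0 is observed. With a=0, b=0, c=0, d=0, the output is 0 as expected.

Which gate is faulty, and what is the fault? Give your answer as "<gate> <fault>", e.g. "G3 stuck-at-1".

G7 stuck-at-0

Fault-free values for test 1 (a=0, b=1, c=0, d=0): G1=1, G2=1, G3=0, G4=0, G5=0, G6=0, G7=1, giving Y=1. Observed 0.
Test 1: faults giving observed 0 are {G6 stuck-at-1, G7 stuck-at-0}.
Test 2 (a=0, b=0, c=0, d=0): fault-free G1=0, G2=1, G3=1, G4=0, G5=0, G6=0, G7=0 → 0; observed 0. Eliminates G6 stuck-at-1.
Only G7 stuck-at-0 is consistent with every test.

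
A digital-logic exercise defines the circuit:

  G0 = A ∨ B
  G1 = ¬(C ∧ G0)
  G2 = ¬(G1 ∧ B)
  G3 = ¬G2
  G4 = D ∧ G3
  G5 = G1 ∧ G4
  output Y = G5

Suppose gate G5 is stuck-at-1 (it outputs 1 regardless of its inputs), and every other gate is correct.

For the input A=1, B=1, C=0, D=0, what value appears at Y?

1

Propagate with G5 forced: G0=1, G1=1, G2=0, G3=1, G4=0, G5=1 [stuck-at-1].
So Y = 1. (Without the fault it would be 0.)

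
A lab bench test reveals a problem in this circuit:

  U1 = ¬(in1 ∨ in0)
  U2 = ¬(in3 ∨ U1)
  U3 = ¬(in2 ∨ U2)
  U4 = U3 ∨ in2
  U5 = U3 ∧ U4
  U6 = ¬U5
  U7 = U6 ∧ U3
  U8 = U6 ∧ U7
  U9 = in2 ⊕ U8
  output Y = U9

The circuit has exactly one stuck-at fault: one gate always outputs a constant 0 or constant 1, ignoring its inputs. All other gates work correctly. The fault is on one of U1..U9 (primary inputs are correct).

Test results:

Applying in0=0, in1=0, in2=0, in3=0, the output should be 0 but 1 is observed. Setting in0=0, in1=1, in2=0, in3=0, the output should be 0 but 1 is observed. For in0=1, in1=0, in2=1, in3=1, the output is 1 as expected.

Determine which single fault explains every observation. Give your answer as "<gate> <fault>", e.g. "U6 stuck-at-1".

Fault-free values for test 1 (in0=0, in1=0, in2=0, in3=0): U1=1, U2=0, U3=1, U4=1, U5=1, U6=0, U7=0, U8=0, U9=0, giving Y=0. Observed 1.
Test 1: faults giving observed 1 are {U4 stuck-at-0, U5 stuck-at-0, U6 stuck-at-1, U8 stuck-at-1, U9 stuck-at-1}.
Test 2 (in0=0, in1=1, in2=0, in3=0): fault-free U1=0, U2=1, U3=0, U4=0, U5=0, U6=1, U7=0, U8=0, U9=0 → 0; observed 1. Eliminates U4 stuck-at-0, U5 stuck-at-0, U6 stuck-at-1.
Test 3 (in0=1, in1=0, in2=1, in3=1): fault-free U1=0, U2=0, U3=0, U4=1, U5=0, U6=1, U7=0, U8=0, U9=1 → 1; observed 1. Eliminates U8 stuck-at-1.
Only U9 stuck-at-1 is consistent with every test.

U9 stuck-at-1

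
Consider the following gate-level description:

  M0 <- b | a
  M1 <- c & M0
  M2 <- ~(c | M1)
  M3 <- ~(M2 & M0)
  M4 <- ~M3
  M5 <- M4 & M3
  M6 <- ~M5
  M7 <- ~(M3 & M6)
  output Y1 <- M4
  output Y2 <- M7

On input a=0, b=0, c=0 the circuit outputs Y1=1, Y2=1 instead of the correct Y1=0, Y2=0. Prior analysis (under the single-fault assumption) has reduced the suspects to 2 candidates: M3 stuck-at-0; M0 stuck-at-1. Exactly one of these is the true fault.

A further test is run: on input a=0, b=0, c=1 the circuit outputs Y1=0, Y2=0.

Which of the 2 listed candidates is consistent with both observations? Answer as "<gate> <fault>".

Evaluate each candidate on input a=0, b=0, c=1:
  M3 stuck-at-0: M0=0, M1=0, M2=0, M3=0 [stuck-at-0], M4=1, M5=0, M6=1, M7=1 → Y1=1, Y2=1 — eliminated
  M0 stuck-at-1: M0=1 [stuck-at-1], M1=1, M2=0, M3=1, M4=0, M5=0, M6=1, M7=0 → Y1=0, Y2=0 — matches
Only M0 stuck-at-1 reproduces the observed Y1=0, Y2=0.

M0 stuck-at-1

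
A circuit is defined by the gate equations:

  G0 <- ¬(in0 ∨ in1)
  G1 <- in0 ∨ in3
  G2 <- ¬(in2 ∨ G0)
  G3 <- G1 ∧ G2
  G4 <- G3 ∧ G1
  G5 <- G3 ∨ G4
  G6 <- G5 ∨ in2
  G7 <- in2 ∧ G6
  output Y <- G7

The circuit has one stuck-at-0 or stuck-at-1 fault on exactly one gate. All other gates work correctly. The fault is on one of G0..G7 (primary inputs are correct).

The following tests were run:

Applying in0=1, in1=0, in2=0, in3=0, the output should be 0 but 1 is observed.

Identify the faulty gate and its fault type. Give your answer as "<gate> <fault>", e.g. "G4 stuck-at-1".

Fault-free values for test 1 (in0=1, in1=0, in2=0, in3=0): G0=0, G1=1, G2=1, G3=1, G4=1, G5=1, G6=1, G7=0, giving Y=0. Observed 1.
Test 1: faults giving observed 1 are {G7 stuck-at-1}.
Only G7 stuck-at-1 is consistent with every test.

G7 stuck-at-1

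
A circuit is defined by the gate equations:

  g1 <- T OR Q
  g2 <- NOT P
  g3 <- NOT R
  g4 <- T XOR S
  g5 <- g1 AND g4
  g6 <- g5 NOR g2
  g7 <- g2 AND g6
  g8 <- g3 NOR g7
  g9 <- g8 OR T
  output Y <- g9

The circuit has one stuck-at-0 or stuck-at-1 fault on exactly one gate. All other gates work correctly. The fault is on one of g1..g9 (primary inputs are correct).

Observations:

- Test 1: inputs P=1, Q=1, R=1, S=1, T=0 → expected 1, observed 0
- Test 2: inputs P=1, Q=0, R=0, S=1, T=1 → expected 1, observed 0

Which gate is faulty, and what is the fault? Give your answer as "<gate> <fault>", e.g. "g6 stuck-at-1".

g9 stuck-at-0

Fault-free values for test 1 (P=1, Q=1, R=1, S=1, T=0): g1=1, g2=0, g3=0, g4=1, g5=1, g6=0, g7=0, g8=1, g9=1, giving Y=1. Observed 0.
Test 1: faults giving observed 0 are {g3 stuck-at-1, g7 stuck-at-1, g8 stuck-at-0, g9 stuck-at-0}.
Test 2 (P=1, Q=0, R=0, S=1, T=1): fault-free g1=1, g2=0, g3=1, g4=0, g5=0, g6=1, g7=0, g8=0, g9=1 → 1; observed 0. Eliminates g3 stuck-at-1, g7 stuck-at-1, g8 stuck-at-0.
Only g9 stuck-at-0 is consistent with every test.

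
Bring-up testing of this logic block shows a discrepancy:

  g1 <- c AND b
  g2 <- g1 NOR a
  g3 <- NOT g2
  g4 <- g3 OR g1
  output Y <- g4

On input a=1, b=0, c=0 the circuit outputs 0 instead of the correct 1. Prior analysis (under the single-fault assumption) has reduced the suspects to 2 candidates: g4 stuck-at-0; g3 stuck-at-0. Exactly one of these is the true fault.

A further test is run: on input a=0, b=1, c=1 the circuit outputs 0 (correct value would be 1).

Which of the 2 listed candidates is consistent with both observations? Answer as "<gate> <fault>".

Evaluate each candidate on input a=0, b=1, c=1:
  g4 stuck-at-0: g1=1, g2=0, g3=1, g4=0 [stuck-at-0] → 0 — matches
  g3 stuck-at-0: g1=1, g2=0, g3=0 [stuck-at-0], g4=1 → 1 — eliminated
Only g4 stuck-at-0 reproduces the observed 0.

g4 stuck-at-0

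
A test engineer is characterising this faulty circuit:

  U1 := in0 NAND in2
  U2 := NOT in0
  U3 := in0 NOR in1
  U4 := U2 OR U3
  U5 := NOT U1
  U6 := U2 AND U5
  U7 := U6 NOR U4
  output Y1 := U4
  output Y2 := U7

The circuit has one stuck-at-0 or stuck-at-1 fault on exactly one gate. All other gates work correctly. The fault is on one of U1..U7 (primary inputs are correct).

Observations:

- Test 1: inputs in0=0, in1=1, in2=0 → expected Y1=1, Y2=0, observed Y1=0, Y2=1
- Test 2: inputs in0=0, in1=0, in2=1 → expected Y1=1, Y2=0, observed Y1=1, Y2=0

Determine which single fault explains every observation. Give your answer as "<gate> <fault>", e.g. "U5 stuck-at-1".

U2 stuck-at-0

Fault-free values for test 1 (in0=0, in1=1, in2=0): U1=1, U2=1, U3=0, U4=1, U5=0, U6=0, U7=0, giving Y1=1, Y2=0. Observed Y1=0, Y2=1.
Test 1: faults giving observed Y1=0, Y2=1 are {U2 stuck-at-0, U4 stuck-at-0}.
Test 2 (in0=0, in1=0, in2=1): fault-free U1=1, U2=1, U3=1, U4=1, U5=0, U6=0, U7=0 → Y1=1, Y2=0; observed Y1=1, Y2=0. Eliminates U4 stuck-at-0.
Only U2 stuck-at-0 is consistent with every test.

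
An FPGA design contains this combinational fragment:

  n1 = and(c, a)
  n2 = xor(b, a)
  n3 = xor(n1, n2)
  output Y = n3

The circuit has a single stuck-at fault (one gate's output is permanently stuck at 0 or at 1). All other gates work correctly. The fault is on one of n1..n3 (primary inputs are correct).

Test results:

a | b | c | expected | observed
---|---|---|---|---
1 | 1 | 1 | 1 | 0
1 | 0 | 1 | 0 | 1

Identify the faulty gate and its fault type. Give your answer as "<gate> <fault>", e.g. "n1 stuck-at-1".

Fault-free values for test 1 (a=1, b=1, c=1): n1=1, n2=0, n3=1, giving Y=1. Observed 0.
Test 1: faults giving observed 0 are {n1 stuck-at-0, n2 stuck-at-1, n3 stuck-at-0}.
Test 2 (a=1, b=0, c=1): fault-free n1=1, n2=1, n3=0 → 0; observed 1. Eliminates n2 stuck-at-1, n3 stuck-at-0.
Only n1 stuck-at-0 is consistent with every test.

n1 stuck-at-0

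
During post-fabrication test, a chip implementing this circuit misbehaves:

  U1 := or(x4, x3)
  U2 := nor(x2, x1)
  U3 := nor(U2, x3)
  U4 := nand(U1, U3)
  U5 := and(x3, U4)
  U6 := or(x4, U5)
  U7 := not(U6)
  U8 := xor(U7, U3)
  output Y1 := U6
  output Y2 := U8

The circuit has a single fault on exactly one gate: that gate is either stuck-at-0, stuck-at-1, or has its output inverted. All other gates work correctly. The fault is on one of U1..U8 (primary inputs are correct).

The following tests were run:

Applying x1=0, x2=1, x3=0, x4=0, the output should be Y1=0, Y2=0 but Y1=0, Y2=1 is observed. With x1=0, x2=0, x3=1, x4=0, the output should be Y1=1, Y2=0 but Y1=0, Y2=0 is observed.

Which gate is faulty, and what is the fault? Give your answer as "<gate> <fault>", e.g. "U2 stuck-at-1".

U3 inverted output

Fault-free values for test 1 (x1=0, x2=1, x3=0, x4=0): U1=0, U2=0, U3=1, U4=1, U5=0, U6=0, U7=1, U8=0, giving Y1=0, Y2=0. Observed Y1=0, Y2=1.
Test 1: faults giving observed Y1=0, Y2=1 are {U2 stuck-at-1, U2 inverted output, U3 stuck-at-0, U3 inverted output, U7 stuck-at-0, U7 inverted output, U8 stuck-at-1, U8 inverted output}.
Test 2 (x1=0, x2=0, x3=1, x4=0): fault-free U1=1, U2=1, U3=0, U4=1, U5=1, U6=1, U7=0, U8=0 → Y1=1, Y2=0; observed Y1=0, Y2=0. Eliminates U2 stuck-at-1, U2 inverted output, U3 stuck-at-0, U7 stuck-at-0, U7 inverted output, U8 stuck-at-1, U8 inverted output.
Only U3 inverted output is consistent with every test.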